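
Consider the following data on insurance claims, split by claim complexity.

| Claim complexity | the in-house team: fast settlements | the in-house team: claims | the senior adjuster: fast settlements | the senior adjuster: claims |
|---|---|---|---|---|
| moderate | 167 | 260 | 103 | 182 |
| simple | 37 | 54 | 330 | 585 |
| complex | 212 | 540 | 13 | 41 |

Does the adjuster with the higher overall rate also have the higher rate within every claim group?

Moderate: the in-house team 167/260 = 64.2%, the senior adjuster 103/182 = 56.6% → the in-house team
Simple: the in-house team 37/54 = 68.5%, the senior adjuster 330/585 = 56.4% → the in-house team
Complex: the in-house team 212/540 = 39.3%, the senior adjuster 13/41 = 31.7% → the in-house team
Overall: the in-house team 416/854 = 48.7%, the senior adjuster 446/808 = 55.2% → the senior adjuster
The in-house team wins each claim group but the senior adjuster wins overall — the comparison reverses. The in-house team's claims skew toward complex, which has a lower base rate.

No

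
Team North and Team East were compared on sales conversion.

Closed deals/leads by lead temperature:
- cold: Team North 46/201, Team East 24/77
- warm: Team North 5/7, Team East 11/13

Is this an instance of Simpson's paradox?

No

Cold: Team North 46/201 = 22.9%, Team East 24/77 = 31.2% → Team East
Warm: Team North 5/7 = 71.4%, Team East 11/13 = 84.6% → Team East
Overall: Team North 51/208 = 24.5%, Team East 35/90 = 38.9% → Team East
Team East wins overall and in every lead group — no reversal.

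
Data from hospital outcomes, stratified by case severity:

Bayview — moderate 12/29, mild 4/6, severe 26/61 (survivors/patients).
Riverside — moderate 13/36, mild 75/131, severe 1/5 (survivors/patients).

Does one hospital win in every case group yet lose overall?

Yes

Moderate: Bayview 12/29 = 41.4%, Riverside 13/36 = 36.1% → Bayview
Mild: Bayview 4/6 = 66.7%, Riverside 75/131 = 57.3% → Bayview
Severe: Bayview 26/61 = 42.6%, Riverside 1/5 = 20.0% → Bayview
Overall: Bayview 42/96 = 43.8%, Riverside 89/172 = 51.7% → Riverside
Bayview wins each case group but Riverside wins overall — the comparison reverses. Bayview's patients skew toward severe, which has a lower base rate.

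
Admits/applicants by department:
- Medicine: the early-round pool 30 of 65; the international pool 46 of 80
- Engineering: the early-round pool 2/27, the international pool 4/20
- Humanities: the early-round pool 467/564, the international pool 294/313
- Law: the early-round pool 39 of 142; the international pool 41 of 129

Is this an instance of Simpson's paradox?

No

Medicine: the early-round pool 30/65 = 46.2%, the international pool 46/80 = 57.5% → the international pool
Engineering: the early-round pool 2/27 = 7.4%, the international pool 4/20 = 20.0% → the international pool
Humanities: the early-round pool 467/564 = 82.8%, the international pool 294/313 = 93.9% → the international pool
Law: the early-round pool 39/142 = 27.5%, the international pool 41/129 = 31.8% → the international pool
Overall: the early-round pool 538/798 = 67.4%, the international pool 385/542 = 71.0% → the international pool
The international pool wins overall and in every department group — no reversal.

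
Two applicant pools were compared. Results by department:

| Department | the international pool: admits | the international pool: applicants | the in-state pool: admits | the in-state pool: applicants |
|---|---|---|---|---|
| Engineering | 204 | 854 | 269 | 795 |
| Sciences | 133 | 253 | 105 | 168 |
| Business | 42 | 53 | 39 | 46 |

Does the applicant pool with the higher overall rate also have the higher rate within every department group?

Yes

Engineering: the international pool 204/854 = 23.9%, the in-state pool 269/795 = 33.8% → the in-state pool
Sciences: the international pool 133/253 = 52.6%, the in-state pool 105/168 = 62.5% → the in-state pool
Business: the international pool 42/53 = 79.2%, the in-state pool 39/46 = 84.8% → the in-state pool
Overall: the international pool 379/1160 = 32.7%, the in-state pool 413/1009 = 40.9% → the in-state pool
The in-state pool wins overall and in every department group — no reversal.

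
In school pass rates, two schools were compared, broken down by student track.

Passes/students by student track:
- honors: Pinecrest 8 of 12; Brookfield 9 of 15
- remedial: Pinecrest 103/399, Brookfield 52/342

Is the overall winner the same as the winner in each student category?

Yes

Honors: Pinecrest 8/12 = 66.7%, Brookfield 9/15 = 60.0% → Pinecrest
Remedial: Pinecrest 103/399 = 25.8%, Brookfield 52/342 = 15.2% → Pinecrest
Overall: Pinecrest 111/411 = 27.0%, Brookfield 61/357 = 17.1% → Pinecrest
Pinecrest wins overall and in every student group — no reversal.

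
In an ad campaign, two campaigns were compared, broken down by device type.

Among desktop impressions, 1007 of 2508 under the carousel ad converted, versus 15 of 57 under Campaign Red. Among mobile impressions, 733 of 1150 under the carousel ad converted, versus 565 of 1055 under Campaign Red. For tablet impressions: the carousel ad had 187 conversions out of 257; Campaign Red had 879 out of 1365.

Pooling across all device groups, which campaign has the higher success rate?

Campaign Red

Desktop: the carousel ad 1007/2508 = 40.2%, Campaign Red 15/57 = 26.3% → the carousel ad
Mobile: the carousel ad 733/1150 = 63.7%, Campaign Red 565/1055 = 53.6% → the carousel ad
Tablet: the carousel ad 187/257 = 72.8%, Campaign Red 879/1365 = 64.4% → the carousel ad
Overall: the carousel ad 1927/3915 = 49.2%, Campaign Red 1459/2477 = 58.9% → Campaign Red
(The carousel ad wins every device group but Campaign Red wins overall — the carousel ad's impressions skew toward the low-rate desktop group.)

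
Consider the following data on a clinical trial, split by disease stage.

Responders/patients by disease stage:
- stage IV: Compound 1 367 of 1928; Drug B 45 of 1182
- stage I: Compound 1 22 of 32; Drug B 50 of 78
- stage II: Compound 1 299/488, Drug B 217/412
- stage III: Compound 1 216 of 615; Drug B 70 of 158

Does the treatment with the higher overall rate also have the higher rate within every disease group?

Stage IV: Compound 1 367/1928 = 19.0%, Drug B 45/1182 = 3.8% → Compound 1
Stage I: Compound 1 22/32 = 68.8%, Drug B 50/78 = 64.1% → Compound 1
Stage II: Compound 1 299/488 = 61.3%, Drug B 217/412 = 52.7% → Compound 1
Stage III: Compound 1 216/615 = 35.1%, Drug B 70/158 = 44.3% → Drug B
Overall: Compound 1 904/3063 = 29.5%, Drug B 382/1830 = 20.9% → Compound 1
Neither sweeps: Compound 1 wins 3 of 4 groups, Drug B wins 1. Compound 1 wins overall but not every group — no Simpson reversal.

No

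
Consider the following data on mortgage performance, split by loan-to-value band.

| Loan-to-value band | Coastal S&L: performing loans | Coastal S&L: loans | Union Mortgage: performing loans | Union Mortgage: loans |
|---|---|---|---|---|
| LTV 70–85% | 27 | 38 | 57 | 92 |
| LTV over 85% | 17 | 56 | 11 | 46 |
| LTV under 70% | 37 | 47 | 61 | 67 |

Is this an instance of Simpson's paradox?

LTV 70–85%: Coastal S&L 27/38 = 71.1%, Union Mortgage 57/92 = 62.0% → Coastal S&L
LTV over 85%: Coastal S&L 17/56 = 30.4%, Union Mortgage 11/46 = 23.9% → Coastal S&L
LTV under 70%: Coastal S&L 37/47 = 78.7%, Union Mortgage 61/67 = 91.0% → Union Mortgage
Overall: Coastal S&L 81/141 = 57.4%, Union Mortgage 129/205 = 62.9% → Union Mortgage
Neither sweeps: Coastal S&L wins 2 of 3 groups, Union Mortgage wins 1. Union Mortgage wins overall but not every group — no Simpson reversal.

No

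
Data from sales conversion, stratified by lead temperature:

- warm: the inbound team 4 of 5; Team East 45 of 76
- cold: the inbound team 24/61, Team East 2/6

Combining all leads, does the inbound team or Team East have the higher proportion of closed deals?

Warm: the inbound team 4/5 = 80.0%, Team East 45/76 = 59.2% → the inbound team
Cold: the inbound team 24/61 = 39.3%, Team East 2/6 = 33.3% → the inbound team
Overall: the inbound team 28/66 = 42.4%, Team East 47/82 = 57.3% → Team East
(The inbound team wins every lead group but Team East wins overall — the inbound team's leads skew toward the low-rate cold group.)

Team East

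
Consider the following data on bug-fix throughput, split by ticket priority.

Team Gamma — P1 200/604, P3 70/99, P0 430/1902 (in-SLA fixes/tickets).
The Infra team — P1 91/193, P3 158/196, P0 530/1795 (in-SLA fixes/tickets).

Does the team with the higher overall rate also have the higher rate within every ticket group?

P1: Team Gamma 200/604 = 33.1%, the Infra team 91/193 = 47.2% → the Infra team
P3: Team Gamma 70/99 = 70.7%, the Infra team 158/196 = 80.6% → the Infra team
P0: Team Gamma 430/1902 = 22.6%, the Infra team 530/1795 = 29.5% → the Infra team
Overall: Team Gamma 700/2605 = 26.9%, the Infra team 779/2184 = 35.7% → the Infra team
The Infra team wins overall and in every ticket group — no reversal.

Yes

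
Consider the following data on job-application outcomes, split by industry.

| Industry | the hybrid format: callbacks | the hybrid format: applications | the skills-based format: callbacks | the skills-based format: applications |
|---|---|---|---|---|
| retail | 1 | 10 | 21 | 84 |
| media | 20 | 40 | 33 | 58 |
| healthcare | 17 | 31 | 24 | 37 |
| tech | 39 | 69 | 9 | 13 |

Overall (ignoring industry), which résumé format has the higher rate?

the hybrid format

Retail: the hybrid format 1/10 = 10.0%, the skills-based format 21/84 = 25.0% → the skills-based format
Media: the hybrid format 20/40 = 50.0%, the skills-based format 33/58 = 56.9% → the skills-based format
Healthcare: the hybrid format 17/31 = 54.8%, the skills-based format 24/37 = 64.9% → the skills-based format
Tech: the hybrid format 39/69 = 56.5%, the skills-based format 9/13 = 69.2% → the skills-based format
Overall: the hybrid format 77/150 = 51.3%, the skills-based format 87/192 = 45.3% → the hybrid format
(The skills-based format wins every industry group but the hybrid format wins overall — the skills-based format's applications skew toward the low-rate retail group.)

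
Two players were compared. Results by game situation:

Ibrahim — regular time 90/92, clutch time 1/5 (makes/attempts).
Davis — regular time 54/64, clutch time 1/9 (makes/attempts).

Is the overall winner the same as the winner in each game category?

Yes

Regular time: Ibrahim 90/92 = 97.8%, Davis 54/64 = 84.4% → Ibrahim
Clutch time: Ibrahim 1/5 = 20.0%, Davis 1/9 = 11.1% → Ibrahim
Overall: Ibrahim 91/97 = 93.8%, Davis 55/73 = 75.3% → Ibrahim
Ibrahim wins overall and in every game group — no reversal.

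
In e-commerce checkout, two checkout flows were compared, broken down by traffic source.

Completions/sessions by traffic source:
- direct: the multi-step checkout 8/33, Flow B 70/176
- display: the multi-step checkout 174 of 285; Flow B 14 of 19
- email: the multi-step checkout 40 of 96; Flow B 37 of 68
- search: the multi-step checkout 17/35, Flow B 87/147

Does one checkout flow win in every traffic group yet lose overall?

Direct: the multi-step checkout 8/33 = 24.2%, Flow B 70/176 = 39.8% → Flow B
Display: the multi-step checkout 174/285 = 61.1%, Flow B 14/19 = 73.7% → Flow B
Email: the multi-step checkout 40/96 = 41.7%, Flow B 37/68 = 54.4% → Flow B
Search: the multi-step checkout 17/35 = 48.6%, Flow B 87/147 = 59.2% → Flow B
Overall: the multi-step checkout 239/449 = 53.2%, Flow B 208/410 = 50.7% → the multi-step checkout
Flow B wins each traffic group but the multi-step checkout wins overall — the comparison reverses. Flow B's sessions skew toward direct, which has a lower base rate.

Yes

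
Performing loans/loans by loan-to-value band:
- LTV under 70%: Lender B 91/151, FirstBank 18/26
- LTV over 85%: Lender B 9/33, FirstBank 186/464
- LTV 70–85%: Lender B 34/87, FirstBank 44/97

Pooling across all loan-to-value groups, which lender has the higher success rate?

LTV under 70%: Lender B 91/151 = 60.3%, FirstBank 18/26 = 69.2% → FirstBank
LTV over 85%: Lender B 9/33 = 27.3%, FirstBank 186/464 = 40.1% → FirstBank
LTV 70–85%: Lender B 34/87 = 39.1%, FirstBank 44/97 = 45.4% → FirstBank
Overall: Lender B 134/271 = 49.4%, FirstBank 248/587 = 42.2% → Lender B
(FirstBank wins every loan-to-value group but Lender B wins overall — FirstBank's loans skew toward the low-rate LTV over 85% group.)

Lender B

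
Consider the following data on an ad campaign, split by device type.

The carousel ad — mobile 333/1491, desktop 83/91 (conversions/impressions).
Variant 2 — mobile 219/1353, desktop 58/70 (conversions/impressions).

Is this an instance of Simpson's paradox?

Mobile: the carousel ad 333/1491 = 22.3%, Variant 2 219/1353 = 16.2% → the carousel ad
Desktop: the carousel ad 83/91 = 91.2%, Variant 2 58/70 = 82.9% → the carousel ad
Overall: the carousel ad 416/1582 = 26.3%, Variant 2 277/1423 = 19.5% → the carousel ad
The carousel ad wins overall and in every device group — no reversal.

No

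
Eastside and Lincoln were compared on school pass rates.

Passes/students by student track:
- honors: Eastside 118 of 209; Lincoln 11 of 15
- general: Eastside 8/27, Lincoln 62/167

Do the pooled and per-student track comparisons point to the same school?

Honors: Eastside 118/209 = 56.5%, Lincoln 11/15 = 73.3% → Lincoln
General: Eastside 8/27 = 29.6%, Lincoln 62/167 = 37.1% → Lincoln
Overall: Eastside 126/236 = 53.4%, Lincoln 73/182 = 40.1% → Eastside
Lincoln wins each student group but Eastside wins overall — the comparison reverses. Lincoln's students skew toward general, which has a lower base rate.

No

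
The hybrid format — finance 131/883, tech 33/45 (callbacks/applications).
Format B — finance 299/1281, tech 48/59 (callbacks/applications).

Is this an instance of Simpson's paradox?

No

Finance: the hybrid format 131/883 = 14.8%, Format B 299/1281 = 23.3% → Format B
Tech: the hybrid format 33/45 = 73.3%, Format B 48/59 = 81.4% → Format B
Overall: the hybrid format 164/928 = 17.7%, Format B 347/1340 = 25.9% → Format B
Format B wins overall and in every industry group — no reversal.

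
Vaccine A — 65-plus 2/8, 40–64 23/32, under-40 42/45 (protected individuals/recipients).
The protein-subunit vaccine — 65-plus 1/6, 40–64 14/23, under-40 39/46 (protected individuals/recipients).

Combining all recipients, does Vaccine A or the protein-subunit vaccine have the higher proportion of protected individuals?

Vaccine A

65-plus: Vaccine A 2/8 = 25.0%, the protein-subunit vaccine 1/6 = 16.7% → Vaccine A
40–64: Vaccine A 23/32 = 71.9%, the protein-subunit vaccine 14/23 = 60.9% → Vaccine A
Under-40: Vaccine A 42/45 = 93.3%, the protein-subunit vaccine 39/46 = 84.8% → Vaccine A
Overall: Vaccine A 67/85 = 78.8%, the protein-subunit vaccine 54/75 = 72.0% → Vaccine A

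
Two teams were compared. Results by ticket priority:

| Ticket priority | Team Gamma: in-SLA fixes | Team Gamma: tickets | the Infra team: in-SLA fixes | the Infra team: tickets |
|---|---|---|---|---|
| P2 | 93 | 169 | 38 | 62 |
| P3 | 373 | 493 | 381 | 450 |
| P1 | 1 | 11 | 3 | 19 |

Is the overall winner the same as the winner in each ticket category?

P2: Team Gamma 93/169 = 55.0%, the Infra team 38/62 = 61.3% → the Infra team
P3: Team Gamma 373/493 = 75.7%, the Infra team 381/450 = 84.7% → the Infra team
P1: Team Gamma 1/11 = 9.1%, the Infra team 3/19 = 15.8% → the Infra team
Overall: Team Gamma 467/673 = 69.4%, the Infra team 422/531 = 79.5% → the Infra team
The Infra team wins overall and in every ticket group — no reversal.

Yes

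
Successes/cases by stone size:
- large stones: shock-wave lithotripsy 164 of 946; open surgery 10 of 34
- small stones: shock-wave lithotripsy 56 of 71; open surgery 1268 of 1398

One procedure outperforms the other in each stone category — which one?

Large stones: shock-wave lithotripsy 164/946 = 17.3%, open surgery 10/34 = 29.4% → open surgery
Small stones: shock-wave lithotripsy 56/71 = 78.9%, open surgery 1268/1398 = 90.7% → open surgery
Open surgery has the higher rate in both groups.

open surgery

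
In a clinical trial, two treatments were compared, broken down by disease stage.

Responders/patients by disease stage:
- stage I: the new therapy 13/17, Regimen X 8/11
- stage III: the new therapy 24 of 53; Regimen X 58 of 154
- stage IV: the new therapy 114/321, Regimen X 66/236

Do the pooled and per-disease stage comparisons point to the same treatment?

Yes

Stage I: the new therapy 13/17 = 76.5%, Regimen X 8/11 = 72.7% → the new therapy
Stage III: the new therapy 24/53 = 45.3%, Regimen X 58/154 = 37.7% → the new therapy
Stage IV: the new therapy 114/321 = 35.5%, Regimen X 66/236 = 28.0% → the new therapy
Overall: the new therapy 151/391 = 38.6%, Regimen X 132/401 = 32.9% → the new therapy
The new therapy wins overall and in every disease group — no reversal.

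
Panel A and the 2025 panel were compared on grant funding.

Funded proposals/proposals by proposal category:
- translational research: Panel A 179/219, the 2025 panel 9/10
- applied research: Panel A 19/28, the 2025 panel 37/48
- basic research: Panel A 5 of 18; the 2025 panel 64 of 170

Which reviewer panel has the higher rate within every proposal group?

the 2025 panel

Translational research: Panel A 179/219 = 81.7%, the 2025 panel 9/10 = 90.0% → the 2025 panel
Applied research: Panel A 19/28 = 67.9%, the 2025 panel 37/48 = 77.1% → the 2025 panel
Basic research: Panel A 5/18 = 27.8%, the 2025 panel 64/170 = 37.6% → the 2025 panel
The 2025 panel has the higher rate in all 3 groups.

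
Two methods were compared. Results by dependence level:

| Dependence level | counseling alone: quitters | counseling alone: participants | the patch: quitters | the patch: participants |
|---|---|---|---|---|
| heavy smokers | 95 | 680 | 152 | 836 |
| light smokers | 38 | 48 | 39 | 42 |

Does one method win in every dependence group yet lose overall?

No

Heavy smokers: counseling alone 95/680 = 14.0%, the patch 152/836 = 18.2% → the patch
Light smokers: counseling alone 38/48 = 79.2%, the patch 39/42 = 92.9% → the patch
Overall: counseling alone 133/728 = 18.3%, the patch 191/878 = 21.8% → the patch
The patch wins overall and in every dependence group — no reversal.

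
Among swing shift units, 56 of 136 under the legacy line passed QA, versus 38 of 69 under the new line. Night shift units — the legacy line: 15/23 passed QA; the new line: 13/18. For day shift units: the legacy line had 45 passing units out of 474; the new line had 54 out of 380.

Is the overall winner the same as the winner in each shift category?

Swing shift: the legacy line 56/136 = 41.2%, the new line 38/69 = 55.1% → the new line
Night shift: the legacy line 15/23 = 65.2%, the new line 13/18 = 72.2% → the new line
Day shift: the legacy line 45/474 = 9.5%, the new line 54/380 = 14.2% → the new line
Overall: the legacy line 116/633 = 18.3%, the new line 105/467 = 22.5% → the new line
The new line wins overall and in every shift group — no reversal.

Yes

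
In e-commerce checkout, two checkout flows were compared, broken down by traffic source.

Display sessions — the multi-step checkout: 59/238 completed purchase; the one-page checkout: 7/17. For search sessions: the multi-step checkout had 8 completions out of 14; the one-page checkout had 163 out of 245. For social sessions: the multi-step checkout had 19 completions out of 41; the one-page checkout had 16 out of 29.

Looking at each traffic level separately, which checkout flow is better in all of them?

the one-page checkout

Display: the multi-step checkout 59/238 = 24.8%, the one-page checkout 7/17 = 41.2% → the one-page checkout
Search: the multi-step checkout 8/14 = 57.1%, the one-page checkout 163/245 = 66.5% → the one-page checkout
Social: the multi-step checkout 19/41 = 46.3%, the one-page checkout 16/29 = 55.2% → the one-page checkout
The one-page checkout has the higher rate in all 3 groups.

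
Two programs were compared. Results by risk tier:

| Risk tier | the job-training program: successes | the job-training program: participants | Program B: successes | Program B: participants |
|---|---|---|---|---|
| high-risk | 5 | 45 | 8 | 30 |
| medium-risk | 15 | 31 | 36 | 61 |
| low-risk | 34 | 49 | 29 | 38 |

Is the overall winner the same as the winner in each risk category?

Yes

High-risk: the job-training program 5/45 = 11.1%, Program B 8/30 = 26.7% → Program B
Medium-risk: the job-training program 15/31 = 48.4%, Program B 36/61 = 59.0% → Program B
Low-risk: the job-training program 34/49 = 69.4%, Program B 29/38 = 76.3% → Program B
Overall: the job-training program 54/125 = 43.2%, Program B 73/129 = 56.6% → Program B
Program B wins overall and in every risk group — no reversal.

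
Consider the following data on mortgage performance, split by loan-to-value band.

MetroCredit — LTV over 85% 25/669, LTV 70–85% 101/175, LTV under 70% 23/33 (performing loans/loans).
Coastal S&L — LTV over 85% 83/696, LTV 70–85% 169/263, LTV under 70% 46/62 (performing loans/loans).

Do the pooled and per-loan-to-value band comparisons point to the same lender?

Yes

LTV over 85%: MetroCredit 25/669 = 3.7%, Coastal S&L 83/696 = 11.9% → Coastal S&L
LTV 70–85%: MetroCredit 101/175 = 57.7%, Coastal S&L 169/263 = 64.3% → Coastal S&L
LTV under 70%: MetroCredit 23/33 = 69.7%, Coastal S&L 46/62 = 74.2% → Coastal S&L
Overall: MetroCredit 149/877 = 17.0%, Coastal S&L 298/1021 = 29.2% → Coastal S&L
Coastal S&L wins overall and in every loan-to-value group — no reversal.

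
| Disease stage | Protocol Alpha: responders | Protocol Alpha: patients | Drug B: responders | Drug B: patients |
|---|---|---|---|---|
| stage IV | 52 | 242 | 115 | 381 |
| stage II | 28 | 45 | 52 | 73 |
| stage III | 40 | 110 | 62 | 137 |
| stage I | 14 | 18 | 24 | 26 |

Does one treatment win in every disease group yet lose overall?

No

Stage IV: Protocol Alpha 52/242 = 21.5%, Drug B 115/381 = 30.2% → Drug B
Stage II: Protocol Alpha 28/45 = 62.2%, Drug B 52/73 = 71.2% → Drug B
Stage III: Protocol Alpha 40/110 = 36.4%, Drug B 62/137 = 45.3% → Drug B
Stage I: Protocol Alpha 14/18 = 77.8%, Drug B 24/26 = 92.3% → Drug B
Overall: Protocol Alpha 134/415 = 32.3%, Drug B 253/617 = 41.0% → Drug B
Drug B wins overall and in every disease group — no reversal.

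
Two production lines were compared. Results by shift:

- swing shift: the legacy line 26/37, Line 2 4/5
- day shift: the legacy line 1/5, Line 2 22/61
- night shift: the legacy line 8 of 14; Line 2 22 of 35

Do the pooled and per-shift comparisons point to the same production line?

No

Swing shift: the legacy line 26/37 = 70.3%, Line 2 4/5 = 80.0% → Line 2
Day shift: the legacy line 1/5 = 20.0%, Line 2 22/61 = 36.1% → Line 2
Night shift: the legacy line 8/14 = 57.1%, Line 2 22/35 = 62.9% → Line 2
Overall: the legacy line 35/56 = 62.5%, Line 2 48/101 = 47.5% → the legacy line
Line 2 wins each shift group but the legacy line wins overall — the comparison reverses. Line 2's units skew toward day shift, which has a lower base rate.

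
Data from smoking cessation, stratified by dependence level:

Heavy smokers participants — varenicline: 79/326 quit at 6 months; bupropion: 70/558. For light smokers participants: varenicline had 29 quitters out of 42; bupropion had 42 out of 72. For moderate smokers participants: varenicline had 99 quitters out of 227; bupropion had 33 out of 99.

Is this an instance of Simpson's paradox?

Heavy smokers: varenicline 79/326 = 24.2%, bupropion 70/558 = 12.5% → varenicline
Light smokers: varenicline 29/42 = 69.0%, bupropion 42/72 = 58.3% → varenicline
Moderate smokers: varenicline 99/227 = 43.6%, bupropion 33/99 = 33.3% → varenicline
Overall: varenicline 207/595 = 34.8%, bupropion 145/729 = 19.9% → varenicline
Varenicline wins overall and in every dependence group — no reversal.

No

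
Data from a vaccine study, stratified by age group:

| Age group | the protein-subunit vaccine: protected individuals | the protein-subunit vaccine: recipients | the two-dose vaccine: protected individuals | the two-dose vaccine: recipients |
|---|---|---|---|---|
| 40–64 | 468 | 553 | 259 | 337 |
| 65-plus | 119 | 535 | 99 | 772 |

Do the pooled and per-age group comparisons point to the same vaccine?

Yes

40–64: the protein-subunit vaccine 468/553 = 84.6%, the two-dose vaccine 259/337 = 76.9% → the protein-subunit vaccine
65-plus: the protein-subunit vaccine 119/535 = 22.2%, the two-dose vaccine 99/772 = 12.8% → the protein-subunit vaccine
Overall: the protein-subunit vaccine 587/1088 = 54.0%, the two-dose vaccine 358/1109 = 32.3% → the protein-subunit vaccine
The protein-subunit vaccine wins overall and in every age group — no reversal.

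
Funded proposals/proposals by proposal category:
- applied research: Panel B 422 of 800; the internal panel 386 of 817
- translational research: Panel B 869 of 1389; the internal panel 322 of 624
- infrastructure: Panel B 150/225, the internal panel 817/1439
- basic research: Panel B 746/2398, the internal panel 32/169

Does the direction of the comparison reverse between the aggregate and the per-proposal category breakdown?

Yes

Applied research: Panel B 422/800 = 52.8%, the internal panel 386/817 = 47.2% → Panel B
Translational research: Panel B 869/1389 = 62.6%, the internal panel 322/624 = 51.6% → Panel B
Infrastructure: Panel B 150/225 = 66.7%, the internal panel 817/1439 = 56.8% → Panel B
Basic research: Panel B 746/2398 = 31.1%, the internal panel 32/169 = 18.9% → Panel B
Overall: Panel B 2187/4812 = 45.4%, the internal panel 1557/3049 = 51.1% → the internal panel
Panel B wins each proposal group but the internal panel wins overall — the comparison reverses. Panel B's proposals skew toward basic research, which has a lower base rate.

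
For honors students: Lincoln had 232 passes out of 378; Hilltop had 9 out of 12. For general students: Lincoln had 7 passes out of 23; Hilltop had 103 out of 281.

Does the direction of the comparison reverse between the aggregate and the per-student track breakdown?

Honors: Lincoln 232/378 = 61.4%, Hilltop 9/12 = 75.0% → Hilltop
General: Lincoln 7/23 = 30.4%, Hilltop 103/281 = 36.7% → Hilltop
Overall: Lincoln 239/401 = 59.6%, Hilltop 112/293 = 38.2% → Lincoln
Hilltop wins each student group but Lincoln wins overall — the comparison reverses. Hilltop's students skew toward general, which has a lower base rate.

Yes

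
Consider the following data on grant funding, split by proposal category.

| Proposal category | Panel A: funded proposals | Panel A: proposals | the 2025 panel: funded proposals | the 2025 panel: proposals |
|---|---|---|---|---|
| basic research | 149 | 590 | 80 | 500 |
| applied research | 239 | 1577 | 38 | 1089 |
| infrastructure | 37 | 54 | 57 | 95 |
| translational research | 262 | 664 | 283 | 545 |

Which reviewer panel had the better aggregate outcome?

Panel A

Basic research: Panel A 149/590 = 25.3%, the 2025 panel 80/500 = 16.0% → Panel A
Applied research: Panel A 239/1577 = 15.2%, the 2025 panel 38/1089 = 3.5% → Panel A
Infrastructure: Panel A 37/54 = 68.5%, the 2025 panel 57/95 = 60.0% → Panel A
Translational research: Panel A 262/664 = 39.5%, the 2025 panel 283/545 = 51.9% → the 2025 panel
Overall: Panel A 687/2885 = 23.8%, the 2025 panel 458/2229 = 20.5% → Panel A
(Neither sweeps every proposal group, but Panel A has the higher pooled rate.)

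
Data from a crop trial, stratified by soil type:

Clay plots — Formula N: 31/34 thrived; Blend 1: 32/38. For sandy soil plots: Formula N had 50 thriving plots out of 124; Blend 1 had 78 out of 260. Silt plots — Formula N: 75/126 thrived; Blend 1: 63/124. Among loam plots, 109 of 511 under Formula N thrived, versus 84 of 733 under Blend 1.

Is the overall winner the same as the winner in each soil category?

Yes

Clay: Formula N 31/34 = 91.2%, Blend 1 32/38 = 84.2% → Formula N
Sandy soil: Formula N 50/124 = 40.3%, Blend 1 78/260 = 30.0% → Formula N
Silt: Formula N 75/126 = 59.5%, Blend 1 63/124 = 50.8% → Formula N
Loam: Formula N 109/511 = 21.3%, Blend 1 84/733 = 11.5% → Formula N
Overall: Formula N 265/795 = 33.3%, Blend 1 257/1155 = 22.3% → Formula N
Formula N wins overall and in every soil group — no reversal.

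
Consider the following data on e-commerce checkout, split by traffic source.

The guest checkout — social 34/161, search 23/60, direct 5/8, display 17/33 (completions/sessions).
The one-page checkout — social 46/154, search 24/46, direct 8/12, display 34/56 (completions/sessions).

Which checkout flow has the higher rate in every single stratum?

Social: the guest checkout 34/161 = 21.1%, the one-page checkout 46/154 = 29.9% → the one-page checkout
Search: the guest checkout 23/60 = 38.3%, the one-page checkout 24/46 = 52.2% → the one-page checkout
Direct: the guest checkout 5/8 = 62.5%, the one-page checkout 8/12 = 66.7% → the one-page checkout
Display: the guest checkout 17/33 = 51.5%, the one-page checkout 34/56 = 60.7% → the one-page checkout
The one-page checkout has the higher rate in all 4 groups.

the one-page checkout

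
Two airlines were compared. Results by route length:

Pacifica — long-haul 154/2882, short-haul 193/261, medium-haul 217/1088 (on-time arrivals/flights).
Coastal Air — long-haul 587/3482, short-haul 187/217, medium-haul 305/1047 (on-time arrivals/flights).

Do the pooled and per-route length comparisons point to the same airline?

Yes

Long-haul: Pacifica 154/2882 = 5.3%, Coastal Air 587/3482 = 16.9% → Coastal Air
Short-haul: Pacifica 193/261 = 73.9%, Coastal Air 187/217 = 86.2% → Coastal Air
Medium-haul: Pacifica 217/1088 = 19.9%, Coastal Air 305/1047 = 29.1% → Coastal Air
Overall: Pacifica 564/4231 = 13.3%, Coastal Air 1079/4746 = 22.7% → Coastal Air
Coastal Air wins overall and in every route group — no reversal.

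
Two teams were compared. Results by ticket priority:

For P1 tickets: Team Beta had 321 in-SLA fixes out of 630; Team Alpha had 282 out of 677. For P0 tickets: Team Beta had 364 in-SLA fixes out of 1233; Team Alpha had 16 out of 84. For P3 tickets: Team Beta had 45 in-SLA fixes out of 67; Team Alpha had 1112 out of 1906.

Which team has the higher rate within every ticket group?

P1: Team Beta 321/630 = 51.0%, Team Alpha 282/677 = 41.7% → Team Beta
P0: Team Beta 364/1233 = 29.5%, Team Alpha 16/84 = 19.0% → Team Beta
P3: Team Beta 45/67 = 67.2%, Team Alpha 1112/1906 = 58.3% → Team Beta
Team Beta has the higher rate in all 3 groups.

Team Beta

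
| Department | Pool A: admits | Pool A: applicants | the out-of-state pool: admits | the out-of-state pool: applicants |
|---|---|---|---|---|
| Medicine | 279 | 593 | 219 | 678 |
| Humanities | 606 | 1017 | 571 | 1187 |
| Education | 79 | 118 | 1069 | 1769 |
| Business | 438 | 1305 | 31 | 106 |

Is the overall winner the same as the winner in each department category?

Medicine: Pool A 279/593 = 47.0%, the out-of-state pool 219/678 = 32.3% → Pool A
Humanities: Pool A 606/1017 = 59.6%, the out-of-state pool 571/1187 = 48.1% → Pool A
Education: Pool A 79/118 = 66.9%, the out-of-state pool 1069/1769 = 60.4% → Pool A
Business: Pool A 438/1305 = 33.6%, the out-of-state pool 31/106 = 29.2% → Pool A
Overall: Pool A 1402/3033 = 46.2%, the out-of-state pool 1890/3740 = 50.5% → the out-of-state pool
Pool A wins each department group but the out-of-state pool wins overall — the comparison reverses. Pool A's applicants skew toward Business, which has a lower base rate.

No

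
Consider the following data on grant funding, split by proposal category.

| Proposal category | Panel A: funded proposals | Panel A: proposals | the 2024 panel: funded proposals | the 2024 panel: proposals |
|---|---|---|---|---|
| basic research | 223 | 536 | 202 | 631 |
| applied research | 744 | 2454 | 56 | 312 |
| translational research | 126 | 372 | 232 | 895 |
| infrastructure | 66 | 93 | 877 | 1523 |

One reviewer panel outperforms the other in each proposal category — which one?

Basic research: Panel A 223/536 = 41.6%, the 2024 panel 202/631 = 32.0% → Panel A
Applied research: Panel A 744/2454 = 30.3%, the 2024 panel 56/312 = 17.9% → Panel A
Translational research: Panel A 126/372 = 33.9%, the 2024 panel 232/895 = 25.9% → Panel A
Infrastructure: Panel A 66/93 = 71.0%, the 2024 panel 877/1523 = 57.6% → Panel A
Panel A has the higher rate in all 4 groups.

Panel A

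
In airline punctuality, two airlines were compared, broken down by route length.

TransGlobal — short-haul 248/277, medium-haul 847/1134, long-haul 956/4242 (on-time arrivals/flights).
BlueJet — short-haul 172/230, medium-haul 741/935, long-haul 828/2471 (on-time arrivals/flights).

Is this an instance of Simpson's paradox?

Short-haul: TransGlobal 248/277 = 89.5%, BlueJet 172/230 = 74.8% → TransGlobal
Medium-haul: TransGlobal 847/1134 = 74.7%, BlueJet 741/935 = 79.3% → BlueJet
Long-haul: TransGlobal 956/4242 = 22.5%, BlueJet 828/2471 = 33.5% → BlueJet
Overall: TransGlobal 2051/5653 = 36.3%, BlueJet 1741/3636 = 47.9% → BlueJet
Neither sweeps: TransGlobal wins 1 of 3 groups, BlueJet wins 2. BlueJet wins overall but not every group — no Simpson reversal.

No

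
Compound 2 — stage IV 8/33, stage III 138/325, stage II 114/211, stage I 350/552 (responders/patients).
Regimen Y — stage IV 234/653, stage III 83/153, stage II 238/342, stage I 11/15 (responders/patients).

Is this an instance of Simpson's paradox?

Yes

Stage IV: Compound 2 8/33 = 24.2%, Regimen Y 234/653 = 35.8% → Regimen Y
Stage III: Compound 2 138/325 = 42.5%, Regimen Y 83/153 = 54.2% → Regimen Y
Stage II: Compound 2 114/211 = 54.0%, Regimen Y 238/342 = 69.6% → Regimen Y
Stage I: Compound 2 350/552 = 63.4%, Regimen Y 11/15 = 73.3% → Regimen Y
Overall: Compound 2 610/1121 = 54.4%, Regimen Y 566/1163 = 48.7% → Compound 2
Regimen Y wins each disease group but Compound 2 wins overall — the comparison reverses. Regimen Y's patients skew toward stage IV, which has a lower base rate.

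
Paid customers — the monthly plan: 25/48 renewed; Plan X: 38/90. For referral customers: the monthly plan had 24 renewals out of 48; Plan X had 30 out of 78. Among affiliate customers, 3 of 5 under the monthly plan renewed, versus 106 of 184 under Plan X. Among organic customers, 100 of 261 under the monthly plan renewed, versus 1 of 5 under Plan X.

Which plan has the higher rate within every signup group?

Paid: the monthly plan 25/48 = 52.1%, Plan X 38/90 = 42.2% → the monthly plan
Referral: the monthly plan 24/48 = 50.0%, Plan X 30/78 = 38.5% → the monthly plan
Affiliate: the monthly plan 3/5 = 60.0%, Plan X 106/184 = 57.6% → the monthly plan
Organic: the monthly plan 100/261 = 38.3%, Plan X 1/5 = 20.0% → the monthly plan
The monthly plan has the higher rate in all 4 groups.

the monthly plan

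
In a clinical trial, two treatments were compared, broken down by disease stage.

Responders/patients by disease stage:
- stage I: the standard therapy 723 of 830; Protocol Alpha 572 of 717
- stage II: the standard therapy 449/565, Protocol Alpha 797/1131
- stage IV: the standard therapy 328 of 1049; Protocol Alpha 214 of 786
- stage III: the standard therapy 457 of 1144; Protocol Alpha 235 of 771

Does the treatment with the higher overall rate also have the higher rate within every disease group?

Stage I: the standard therapy 723/830 = 87.1%, Protocol Alpha 572/717 = 79.8% → the standard therapy
Stage II: the standard therapy 449/565 = 79.5%, Protocol Alpha 797/1131 = 70.5% → the standard therapy
Stage IV: the standard therapy 328/1049 = 31.3%, Protocol Alpha 214/786 = 27.2% → the standard therapy
Stage III: the standard therapy 457/1144 = 39.9%, Protocol Alpha 235/771 = 30.5% → the standard therapy
Overall: the standard therapy 1957/3588 = 54.5%, Protocol Alpha 1818/3405 = 53.4% → the standard therapy
The standard therapy wins overall and in every disease group — no reversal.

Yes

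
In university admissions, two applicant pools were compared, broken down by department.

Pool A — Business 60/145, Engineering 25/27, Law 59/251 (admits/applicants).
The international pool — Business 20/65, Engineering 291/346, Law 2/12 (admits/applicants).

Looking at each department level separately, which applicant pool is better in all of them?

Pool A

Business: Pool A 60/145 = 41.4%, the international pool 20/65 = 30.8% → Pool A
Engineering: Pool A 25/27 = 92.6%, the international pool 291/346 = 84.1% → Pool A
Law: Pool A 59/251 = 23.5%, the international pool 2/12 = 16.7% → Pool A
Pool A has the higher rate in all 3 groups.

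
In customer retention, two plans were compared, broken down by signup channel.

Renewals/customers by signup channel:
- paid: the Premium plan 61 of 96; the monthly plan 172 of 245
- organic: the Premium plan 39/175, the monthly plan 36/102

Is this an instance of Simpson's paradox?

Paid: the Premium plan 61/96 = 63.5%, the monthly plan 172/245 = 70.2% → the monthly plan
Organic: the Premium plan 39/175 = 22.3%, the monthly plan 36/102 = 35.3% → the monthly plan
Overall: the Premium plan 100/271 = 36.9%, the monthly plan 208/347 = 59.9% → the monthly plan
The monthly plan wins overall and in every signup group — no reversal.

No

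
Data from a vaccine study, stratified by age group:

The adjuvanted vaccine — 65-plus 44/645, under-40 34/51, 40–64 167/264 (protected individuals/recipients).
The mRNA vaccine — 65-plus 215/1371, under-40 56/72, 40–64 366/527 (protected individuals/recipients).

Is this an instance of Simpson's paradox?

65-plus: the adjuvanted vaccine 44/645 = 6.8%, the mRNA vaccine 215/1371 = 15.7% → the mRNA vaccine
Under-40: the adjuvanted vaccine 34/51 = 66.7%, the mRNA vaccine 56/72 = 77.8% → the mRNA vaccine
40–64: the adjuvanted vaccine 167/264 = 63.3%, the mRNA vaccine 366/527 = 69.4% → the mRNA vaccine
Overall: the adjuvanted vaccine 245/960 = 25.5%, the mRNA vaccine 637/1970 = 32.3% → the mRNA vaccine
The mRNA vaccine wins overall and in every age group — no reversal.

No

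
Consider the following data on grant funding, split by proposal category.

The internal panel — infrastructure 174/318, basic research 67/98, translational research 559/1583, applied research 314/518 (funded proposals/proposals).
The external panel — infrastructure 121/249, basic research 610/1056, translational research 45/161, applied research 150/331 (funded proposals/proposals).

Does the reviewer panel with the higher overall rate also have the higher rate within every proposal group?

No

Infrastructure: the internal panel 174/318 = 54.7%, the external panel 121/249 = 48.6% → the internal panel
Basic research: the internal panel 67/98 = 68.4%, the external panel 610/1056 = 57.8% → the internal panel
Translational research: the internal panel 559/1583 = 35.3%, the external panel 45/161 = 28.0% → the internal panel
Applied research: the internal panel 314/518 = 60.6%, the external panel 150/331 = 45.3% → the internal panel
Overall: the internal panel 1114/2517 = 44.3%, the external panel 926/1797 = 51.5% → the external panel
The internal panel wins each proposal group but the external panel wins overall — the comparison reverses. The internal panel's proposals skew toward translational research, which has a lower base rate.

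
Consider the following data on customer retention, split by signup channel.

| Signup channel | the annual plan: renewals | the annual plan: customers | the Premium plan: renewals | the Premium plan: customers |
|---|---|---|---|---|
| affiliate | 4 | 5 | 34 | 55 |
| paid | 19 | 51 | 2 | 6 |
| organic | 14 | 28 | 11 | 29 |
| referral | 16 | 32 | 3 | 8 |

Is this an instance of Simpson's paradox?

Affiliate: the annual plan 4/5 = 80.0%, the Premium plan 34/55 = 61.8% → the annual plan
Paid: the annual plan 19/51 = 37.3%, the Premium plan 2/6 = 33.3% → the annual plan
Organic: the annual plan 14/28 = 50.0%, the Premium plan 11/29 = 37.9% → the annual plan
Referral: the annual plan 16/32 = 50.0%, the Premium plan 3/8 = 37.5% → the annual plan
Overall: the annual plan 53/116 = 45.7%, the Premium plan 50/98 = 51.0% → the Premium plan
The annual plan wins each signup group but the Premium plan wins overall — the comparison reverses. The annual plan's customers skew toward paid, which has a lower base rate.

Yes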